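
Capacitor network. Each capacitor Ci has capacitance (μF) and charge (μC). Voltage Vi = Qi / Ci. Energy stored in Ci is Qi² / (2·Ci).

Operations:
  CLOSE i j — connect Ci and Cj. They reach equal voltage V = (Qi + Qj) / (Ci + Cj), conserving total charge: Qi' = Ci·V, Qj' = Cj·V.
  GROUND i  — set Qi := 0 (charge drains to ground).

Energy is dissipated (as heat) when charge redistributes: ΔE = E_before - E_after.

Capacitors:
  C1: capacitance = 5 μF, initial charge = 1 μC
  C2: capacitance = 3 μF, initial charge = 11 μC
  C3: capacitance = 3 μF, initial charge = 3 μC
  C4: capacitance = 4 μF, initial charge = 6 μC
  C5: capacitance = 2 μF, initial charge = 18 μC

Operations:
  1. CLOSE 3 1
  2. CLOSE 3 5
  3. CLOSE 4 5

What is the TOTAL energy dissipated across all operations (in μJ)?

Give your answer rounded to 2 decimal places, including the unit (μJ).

Answer: 47.79 μJ

Derivation:
Initial: C1(5μF, Q=1μC, V=0.20V), C2(3μF, Q=11μC, V=3.67V), C3(3μF, Q=3μC, V=1.00V), C4(4μF, Q=6μC, V=1.50V), C5(2μF, Q=18μC, V=9.00V)
Op 1: CLOSE 3-1: Q_total=4.00, C_total=8.00, V=0.50; Q3=1.50, Q1=2.50; dissipated=0.600
Op 2: CLOSE 3-5: Q_total=19.50, C_total=5.00, V=3.90; Q3=11.70, Q5=7.80; dissipated=43.350
Op 3: CLOSE 4-5: Q_total=13.80, C_total=6.00, V=2.30; Q4=9.20, Q5=4.60; dissipated=3.840
Total dissipated: 47.790 μJ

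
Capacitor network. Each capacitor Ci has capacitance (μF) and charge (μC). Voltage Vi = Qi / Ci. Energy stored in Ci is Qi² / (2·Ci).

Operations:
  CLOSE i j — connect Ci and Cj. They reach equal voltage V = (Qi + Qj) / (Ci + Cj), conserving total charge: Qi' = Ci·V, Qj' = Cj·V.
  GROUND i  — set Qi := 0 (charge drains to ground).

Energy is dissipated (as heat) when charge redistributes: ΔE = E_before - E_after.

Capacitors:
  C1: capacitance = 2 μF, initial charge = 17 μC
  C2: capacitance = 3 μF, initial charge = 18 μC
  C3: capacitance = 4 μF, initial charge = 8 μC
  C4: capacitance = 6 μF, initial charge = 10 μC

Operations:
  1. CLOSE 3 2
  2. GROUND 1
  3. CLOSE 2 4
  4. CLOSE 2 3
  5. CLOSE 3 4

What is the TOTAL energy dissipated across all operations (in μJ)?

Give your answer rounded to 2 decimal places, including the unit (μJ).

Answer: 92.48 μJ

Derivation:
Initial: C1(2μF, Q=17μC, V=8.50V), C2(3μF, Q=18μC, V=6.00V), C3(4μF, Q=8μC, V=2.00V), C4(6μF, Q=10μC, V=1.67V)
Op 1: CLOSE 3-2: Q_total=26.00, C_total=7.00, V=3.71; Q3=14.86, Q2=11.14; dissipated=13.714
Op 2: GROUND 1: Q1=0; energy lost=72.250
Op 3: CLOSE 2-4: Q_total=21.14, C_total=9.00, V=2.35; Q2=7.05, Q4=14.10; dissipated=4.193
Op 4: CLOSE 2-3: Q_total=21.90, C_total=7.00, V=3.13; Q2=9.39, Q3=12.52; dissipated=1.597
Op 5: CLOSE 3-4: Q_total=26.61, C_total=10.00, V=2.66; Q3=10.64, Q4=15.97; dissipated=0.730
Total dissipated: 92.484 μJ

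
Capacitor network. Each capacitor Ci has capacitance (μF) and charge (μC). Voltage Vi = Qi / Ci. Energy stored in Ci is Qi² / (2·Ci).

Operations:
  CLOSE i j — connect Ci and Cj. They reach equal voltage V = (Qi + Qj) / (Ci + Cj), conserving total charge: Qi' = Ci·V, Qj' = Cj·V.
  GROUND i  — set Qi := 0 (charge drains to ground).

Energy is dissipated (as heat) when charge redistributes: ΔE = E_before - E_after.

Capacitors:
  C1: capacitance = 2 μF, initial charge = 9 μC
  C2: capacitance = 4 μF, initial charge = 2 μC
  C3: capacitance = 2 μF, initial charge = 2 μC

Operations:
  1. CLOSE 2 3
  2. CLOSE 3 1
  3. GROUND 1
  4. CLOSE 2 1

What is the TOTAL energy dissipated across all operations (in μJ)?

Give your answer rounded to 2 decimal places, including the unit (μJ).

Answer: 14.48 μJ

Derivation:
Initial: C1(2μF, Q=9μC, V=4.50V), C2(4μF, Q=2μC, V=0.50V), C3(2μF, Q=2μC, V=1.00V)
Op 1: CLOSE 2-3: Q_total=4.00, C_total=6.00, V=0.67; Q2=2.67, Q3=1.33; dissipated=0.167
Op 2: CLOSE 3-1: Q_total=10.33, C_total=4.00, V=2.58; Q3=5.17, Q1=5.17; dissipated=7.347
Op 3: GROUND 1: Q1=0; energy lost=6.674
Op 4: CLOSE 2-1: Q_total=2.67, C_total=6.00, V=0.44; Q2=1.78, Q1=0.89; dissipated=0.296
Total dissipated: 14.484 μJ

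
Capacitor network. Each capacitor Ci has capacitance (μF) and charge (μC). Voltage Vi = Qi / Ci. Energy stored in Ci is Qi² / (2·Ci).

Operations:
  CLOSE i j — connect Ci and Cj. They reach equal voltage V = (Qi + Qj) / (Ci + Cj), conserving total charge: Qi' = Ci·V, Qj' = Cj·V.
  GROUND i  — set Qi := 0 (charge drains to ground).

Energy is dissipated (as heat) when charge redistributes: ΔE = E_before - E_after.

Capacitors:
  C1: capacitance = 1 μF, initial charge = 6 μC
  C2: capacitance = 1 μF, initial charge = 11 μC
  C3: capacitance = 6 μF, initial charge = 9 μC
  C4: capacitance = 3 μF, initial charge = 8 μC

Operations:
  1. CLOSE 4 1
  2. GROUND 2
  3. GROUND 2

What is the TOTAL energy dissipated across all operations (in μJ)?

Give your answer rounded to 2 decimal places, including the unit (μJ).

Initial: C1(1μF, Q=6μC, V=6.00V), C2(1μF, Q=11μC, V=11.00V), C3(6μF, Q=9μC, V=1.50V), C4(3μF, Q=8μC, V=2.67V)
Op 1: CLOSE 4-1: Q_total=14.00, C_total=4.00, V=3.50; Q4=10.50, Q1=3.50; dissipated=4.167
Op 2: GROUND 2: Q2=0; energy lost=60.500
Op 3: GROUND 2: Q2=0; energy lost=0.000
Total dissipated: 64.667 μJ

Answer: 64.67 μJ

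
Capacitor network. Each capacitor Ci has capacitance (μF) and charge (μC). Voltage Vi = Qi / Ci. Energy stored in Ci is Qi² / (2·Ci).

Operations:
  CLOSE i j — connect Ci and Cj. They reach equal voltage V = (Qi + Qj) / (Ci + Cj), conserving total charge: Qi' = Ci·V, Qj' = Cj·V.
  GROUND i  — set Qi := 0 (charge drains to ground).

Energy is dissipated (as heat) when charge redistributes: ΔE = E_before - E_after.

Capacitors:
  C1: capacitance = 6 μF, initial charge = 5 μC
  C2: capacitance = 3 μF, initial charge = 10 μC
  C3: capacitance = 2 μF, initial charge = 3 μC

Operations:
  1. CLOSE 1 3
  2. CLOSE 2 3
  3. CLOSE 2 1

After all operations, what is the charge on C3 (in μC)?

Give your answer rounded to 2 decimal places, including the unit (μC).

Answer: 4.80 μC

Derivation:
Initial: C1(6μF, Q=5μC, V=0.83V), C2(3μF, Q=10μC, V=3.33V), C3(2μF, Q=3μC, V=1.50V)
Op 1: CLOSE 1-3: Q_total=8.00, C_total=8.00, V=1.00; Q1=6.00, Q3=2.00; dissipated=0.333
Op 2: CLOSE 2-3: Q_total=12.00, C_total=5.00, V=2.40; Q2=7.20, Q3=4.80; dissipated=3.267
Op 3: CLOSE 2-1: Q_total=13.20, C_total=9.00, V=1.47; Q2=4.40, Q1=8.80; dissipated=1.960
Final charges: Q1=8.80, Q2=4.40, Q3=4.80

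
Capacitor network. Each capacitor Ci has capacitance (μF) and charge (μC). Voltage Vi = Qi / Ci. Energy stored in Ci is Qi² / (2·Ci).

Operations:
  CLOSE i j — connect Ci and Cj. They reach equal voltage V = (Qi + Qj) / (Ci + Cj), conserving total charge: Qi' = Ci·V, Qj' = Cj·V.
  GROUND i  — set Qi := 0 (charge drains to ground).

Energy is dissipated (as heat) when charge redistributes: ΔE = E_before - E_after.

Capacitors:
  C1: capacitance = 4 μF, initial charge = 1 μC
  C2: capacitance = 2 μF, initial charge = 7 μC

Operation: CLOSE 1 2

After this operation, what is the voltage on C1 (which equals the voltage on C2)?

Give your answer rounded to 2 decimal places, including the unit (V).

Initial: C1(4μF, Q=1μC, V=0.25V), C2(2μF, Q=7μC, V=3.50V)
Op 1: CLOSE 1-2: Q_total=8.00, C_total=6.00, V=1.33; Q1=5.33, Q2=2.67; dissipated=7.042

Answer: 1.33 V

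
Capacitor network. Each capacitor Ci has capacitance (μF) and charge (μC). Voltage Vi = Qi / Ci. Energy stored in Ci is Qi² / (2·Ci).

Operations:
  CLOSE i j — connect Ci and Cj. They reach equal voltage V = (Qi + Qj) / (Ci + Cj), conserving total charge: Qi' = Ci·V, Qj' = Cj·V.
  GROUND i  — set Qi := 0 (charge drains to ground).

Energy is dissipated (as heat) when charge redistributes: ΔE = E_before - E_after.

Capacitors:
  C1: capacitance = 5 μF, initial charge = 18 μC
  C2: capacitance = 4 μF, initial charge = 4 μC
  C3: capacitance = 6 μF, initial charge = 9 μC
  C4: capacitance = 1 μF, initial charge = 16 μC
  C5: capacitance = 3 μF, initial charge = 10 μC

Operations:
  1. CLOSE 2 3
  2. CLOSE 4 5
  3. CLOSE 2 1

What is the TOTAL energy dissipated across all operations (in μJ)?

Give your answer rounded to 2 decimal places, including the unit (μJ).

Answer: 66.34 μJ

Derivation:
Initial: C1(5μF, Q=18μC, V=3.60V), C2(4μF, Q=4μC, V=1.00V), C3(6μF, Q=9μC, V=1.50V), C4(1μF, Q=16μC, V=16.00V), C5(3μF, Q=10μC, V=3.33V)
Op 1: CLOSE 2-3: Q_total=13.00, C_total=10.00, V=1.30; Q2=5.20, Q3=7.80; dissipated=0.300
Op 2: CLOSE 4-5: Q_total=26.00, C_total=4.00, V=6.50; Q4=6.50, Q5=19.50; dissipated=60.167
Op 3: CLOSE 2-1: Q_total=23.20, C_total=9.00, V=2.58; Q2=10.31, Q1=12.89; dissipated=5.878
Total dissipated: 66.344 μJ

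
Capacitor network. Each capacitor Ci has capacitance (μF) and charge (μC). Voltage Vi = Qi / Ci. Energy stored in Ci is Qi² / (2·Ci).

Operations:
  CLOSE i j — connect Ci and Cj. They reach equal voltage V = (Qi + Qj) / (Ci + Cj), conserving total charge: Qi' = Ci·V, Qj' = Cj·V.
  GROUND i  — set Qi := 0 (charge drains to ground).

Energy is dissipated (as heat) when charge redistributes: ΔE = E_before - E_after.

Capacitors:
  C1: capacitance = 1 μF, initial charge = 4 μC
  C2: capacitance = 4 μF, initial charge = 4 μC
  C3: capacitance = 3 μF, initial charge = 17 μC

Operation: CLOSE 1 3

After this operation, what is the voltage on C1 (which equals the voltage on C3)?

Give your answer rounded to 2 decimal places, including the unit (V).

Answer: 5.25 V

Derivation:
Initial: C1(1μF, Q=4μC, V=4.00V), C2(4μF, Q=4μC, V=1.00V), C3(3μF, Q=17μC, V=5.67V)
Op 1: CLOSE 1-3: Q_total=21.00, C_total=4.00, V=5.25; Q1=5.25, Q3=15.75; dissipated=1.042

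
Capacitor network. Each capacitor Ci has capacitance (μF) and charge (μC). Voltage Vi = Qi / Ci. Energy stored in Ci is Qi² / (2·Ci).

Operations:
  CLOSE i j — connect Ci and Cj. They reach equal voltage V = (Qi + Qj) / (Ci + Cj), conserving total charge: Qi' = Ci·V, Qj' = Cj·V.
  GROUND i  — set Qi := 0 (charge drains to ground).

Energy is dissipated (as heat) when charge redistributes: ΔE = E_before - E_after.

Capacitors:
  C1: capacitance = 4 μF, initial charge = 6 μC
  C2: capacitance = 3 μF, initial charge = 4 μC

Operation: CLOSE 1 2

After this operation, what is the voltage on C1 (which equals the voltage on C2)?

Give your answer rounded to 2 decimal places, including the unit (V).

Answer: 1.43 V

Derivation:
Initial: C1(4μF, Q=6μC, V=1.50V), C2(3μF, Q=4μC, V=1.33V)
Op 1: CLOSE 1-2: Q_total=10.00, C_total=7.00, V=1.43; Q1=5.71, Q2=4.29; dissipated=0.024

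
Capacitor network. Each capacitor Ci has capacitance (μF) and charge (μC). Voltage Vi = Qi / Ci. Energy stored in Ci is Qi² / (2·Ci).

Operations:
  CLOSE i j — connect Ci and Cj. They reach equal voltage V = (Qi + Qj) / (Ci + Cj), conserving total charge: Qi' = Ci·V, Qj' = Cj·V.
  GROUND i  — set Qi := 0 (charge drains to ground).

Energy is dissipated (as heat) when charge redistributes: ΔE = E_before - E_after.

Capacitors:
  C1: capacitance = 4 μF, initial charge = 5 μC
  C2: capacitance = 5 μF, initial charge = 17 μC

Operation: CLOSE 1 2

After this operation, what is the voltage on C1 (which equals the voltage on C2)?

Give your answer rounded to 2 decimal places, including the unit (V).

Initial: C1(4μF, Q=5μC, V=1.25V), C2(5μF, Q=17μC, V=3.40V)
Op 1: CLOSE 1-2: Q_total=22.00, C_total=9.00, V=2.44; Q1=9.78, Q2=12.22; dissipated=5.136

Answer: 2.44 V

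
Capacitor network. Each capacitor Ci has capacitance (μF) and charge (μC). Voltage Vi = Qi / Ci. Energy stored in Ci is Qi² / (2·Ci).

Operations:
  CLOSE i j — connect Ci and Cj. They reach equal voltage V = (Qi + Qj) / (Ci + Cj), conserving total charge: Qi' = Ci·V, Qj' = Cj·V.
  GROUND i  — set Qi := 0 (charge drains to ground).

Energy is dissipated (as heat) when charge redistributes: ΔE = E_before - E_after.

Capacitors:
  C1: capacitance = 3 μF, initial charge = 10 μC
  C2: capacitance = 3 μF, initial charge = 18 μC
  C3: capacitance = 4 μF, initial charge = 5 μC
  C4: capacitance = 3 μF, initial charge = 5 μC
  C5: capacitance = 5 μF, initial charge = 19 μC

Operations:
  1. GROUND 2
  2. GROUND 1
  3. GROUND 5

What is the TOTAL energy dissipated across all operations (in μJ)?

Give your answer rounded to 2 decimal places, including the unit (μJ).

Initial: C1(3μF, Q=10μC, V=3.33V), C2(3μF, Q=18μC, V=6.00V), C3(4μF, Q=5μC, V=1.25V), C4(3μF, Q=5μC, V=1.67V), C5(5μF, Q=19μC, V=3.80V)
Op 1: GROUND 2: Q2=0; energy lost=54.000
Op 2: GROUND 1: Q1=0; energy lost=16.667
Op 3: GROUND 5: Q5=0; energy lost=36.100
Total dissipated: 106.767 μJ

Answer: 106.77 μJ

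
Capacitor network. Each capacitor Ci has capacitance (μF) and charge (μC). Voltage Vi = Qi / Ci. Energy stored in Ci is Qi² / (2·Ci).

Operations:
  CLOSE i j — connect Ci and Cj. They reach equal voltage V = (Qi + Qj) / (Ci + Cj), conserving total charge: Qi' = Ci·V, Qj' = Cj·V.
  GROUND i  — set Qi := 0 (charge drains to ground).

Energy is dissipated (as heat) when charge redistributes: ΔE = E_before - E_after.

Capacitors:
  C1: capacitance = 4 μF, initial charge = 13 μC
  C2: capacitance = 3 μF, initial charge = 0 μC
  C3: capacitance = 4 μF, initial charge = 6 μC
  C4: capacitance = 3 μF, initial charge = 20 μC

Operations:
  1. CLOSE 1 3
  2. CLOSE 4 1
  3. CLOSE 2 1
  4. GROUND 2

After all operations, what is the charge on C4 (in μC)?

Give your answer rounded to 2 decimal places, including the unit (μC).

Initial: C1(4μF, Q=13μC, V=3.25V), C2(3μF, Q=0μC, V=0.00V), C3(4μF, Q=6μC, V=1.50V), C4(3μF, Q=20μC, V=6.67V)
Op 1: CLOSE 1-3: Q_total=19.00, C_total=8.00, V=2.38; Q1=9.50, Q3=9.50; dissipated=3.062
Op 2: CLOSE 4-1: Q_total=29.50, C_total=7.00, V=4.21; Q4=12.64, Q1=16.86; dissipated=15.787
Op 3: CLOSE 2-1: Q_total=16.86, C_total=7.00, V=2.41; Q2=7.22, Q1=9.63; dissipated=15.223
Op 4: GROUND 2: Q2=0; energy lost=8.699
Final charges: Q1=9.63, Q2=0.00, Q3=9.50, Q4=12.64

Answer: 12.64 μC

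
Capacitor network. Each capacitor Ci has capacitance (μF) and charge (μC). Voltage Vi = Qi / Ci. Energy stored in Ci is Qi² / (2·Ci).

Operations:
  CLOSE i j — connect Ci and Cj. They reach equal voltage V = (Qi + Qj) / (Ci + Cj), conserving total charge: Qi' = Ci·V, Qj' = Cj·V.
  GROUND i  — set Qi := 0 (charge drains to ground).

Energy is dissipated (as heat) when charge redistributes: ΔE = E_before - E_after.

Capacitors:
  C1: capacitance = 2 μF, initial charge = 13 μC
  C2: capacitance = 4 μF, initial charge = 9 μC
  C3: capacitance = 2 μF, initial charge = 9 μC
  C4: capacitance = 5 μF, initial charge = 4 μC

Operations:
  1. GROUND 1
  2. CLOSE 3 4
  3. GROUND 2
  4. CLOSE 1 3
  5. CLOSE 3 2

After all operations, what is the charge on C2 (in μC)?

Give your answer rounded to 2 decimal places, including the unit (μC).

Initial: C1(2μF, Q=13μC, V=6.50V), C2(4μF, Q=9μC, V=2.25V), C3(2μF, Q=9μC, V=4.50V), C4(5μF, Q=4μC, V=0.80V)
Op 1: GROUND 1: Q1=0; energy lost=42.250
Op 2: CLOSE 3-4: Q_total=13.00, C_total=7.00, V=1.86; Q3=3.71, Q4=9.29; dissipated=9.779
Op 3: GROUND 2: Q2=0; energy lost=10.125
Op 4: CLOSE 1-3: Q_total=3.71, C_total=4.00, V=0.93; Q1=1.86, Q3=1.86; dissipated=1.724
Op 5: CLOSE 3-2: Q_total=1.86, C_total=6.00, V=0.31; Q3=0.62, Q2=1.24; dissipated=0.575
Final charges: Q1=1.86, Q2=1.24, Q3=0.62, Q4=9.29

Answer: 1.24 μC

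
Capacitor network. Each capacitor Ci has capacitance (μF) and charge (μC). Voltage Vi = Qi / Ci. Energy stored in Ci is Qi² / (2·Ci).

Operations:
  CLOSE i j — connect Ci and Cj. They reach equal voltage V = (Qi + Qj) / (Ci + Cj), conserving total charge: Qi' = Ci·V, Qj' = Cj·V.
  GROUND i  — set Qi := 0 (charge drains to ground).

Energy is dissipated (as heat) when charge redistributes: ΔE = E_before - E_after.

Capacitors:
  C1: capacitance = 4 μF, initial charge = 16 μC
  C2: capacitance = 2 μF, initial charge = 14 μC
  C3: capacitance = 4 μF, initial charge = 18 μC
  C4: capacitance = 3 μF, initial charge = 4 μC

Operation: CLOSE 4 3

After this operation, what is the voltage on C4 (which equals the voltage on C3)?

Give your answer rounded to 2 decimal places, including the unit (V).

Initial: C1(4μF, Q=16μC, V=4.00V), C2(2μF, Q=14μC, V=7.00V), C3(4μF, Q=18μC, V=4.50V), C4(3μF, Q=4μC, V=1.33V)
Op 1: CLOSE 4-3: Q_total=22.00, C_total=7.00, V=3.14; Q4=9.43, Q3=12.57; dissipated=8.595

Answer: 3.14 V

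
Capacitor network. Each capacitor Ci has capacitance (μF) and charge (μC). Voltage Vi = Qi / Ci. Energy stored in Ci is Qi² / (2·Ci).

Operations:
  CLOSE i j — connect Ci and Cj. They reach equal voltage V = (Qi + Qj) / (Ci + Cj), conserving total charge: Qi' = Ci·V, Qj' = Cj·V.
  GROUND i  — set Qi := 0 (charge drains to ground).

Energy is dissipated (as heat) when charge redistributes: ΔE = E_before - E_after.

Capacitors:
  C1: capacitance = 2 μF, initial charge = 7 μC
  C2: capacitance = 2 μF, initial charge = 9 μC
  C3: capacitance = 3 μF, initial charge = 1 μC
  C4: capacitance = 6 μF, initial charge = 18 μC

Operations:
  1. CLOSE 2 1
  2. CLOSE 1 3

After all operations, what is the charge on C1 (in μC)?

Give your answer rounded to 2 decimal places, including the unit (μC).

Answer: 3.60 μC

Derivation:
Initial: C1(2μF, Q=7μC, V=3.50V), C2(2μF, Q=9μC, V=4.50V), C3(3μF, Q=1μC, V=0.33V), C4(6μF, Q=18μC, V=3.00V)
Op 1: CLOSE 2-1: Q_total=16.00, C_total=4.00, V=4.00; Q2=8.00, Q1=8.00; dissipated=0.500
Op 2: CLOSE 1-3: Q_total=9.00, C_total=5.00, V=1.80; Q1=3.60, Q3=5.40; dissipated=8.067
Final charges: Q1=3.60, Q2=8.00, Q3=5.40, Q4=18.00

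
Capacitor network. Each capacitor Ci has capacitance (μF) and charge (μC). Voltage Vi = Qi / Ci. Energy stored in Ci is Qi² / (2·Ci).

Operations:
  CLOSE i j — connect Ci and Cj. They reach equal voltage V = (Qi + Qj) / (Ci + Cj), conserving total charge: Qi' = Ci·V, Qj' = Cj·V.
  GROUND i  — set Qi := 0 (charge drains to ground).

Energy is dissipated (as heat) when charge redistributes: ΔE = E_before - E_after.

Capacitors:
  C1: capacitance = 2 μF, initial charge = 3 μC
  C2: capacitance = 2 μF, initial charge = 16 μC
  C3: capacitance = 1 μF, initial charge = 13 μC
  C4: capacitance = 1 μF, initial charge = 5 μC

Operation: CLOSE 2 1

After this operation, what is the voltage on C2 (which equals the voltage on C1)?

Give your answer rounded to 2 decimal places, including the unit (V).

Initial: C1(2μF, Q=3μC, V=1.50V), C2(2μF, Q=16μC, V=8.00V), C3(1μF, Q=13μC, V=13.00V), C4(1μF, Q=5μC, V=5.00V)
Op 1: CLOSE 2-1: Q_total=19.00, C_total=4.00, V=4.75; Q2=9.50, Q1=9.50; dissipated=21.125

Answer: 4.75 V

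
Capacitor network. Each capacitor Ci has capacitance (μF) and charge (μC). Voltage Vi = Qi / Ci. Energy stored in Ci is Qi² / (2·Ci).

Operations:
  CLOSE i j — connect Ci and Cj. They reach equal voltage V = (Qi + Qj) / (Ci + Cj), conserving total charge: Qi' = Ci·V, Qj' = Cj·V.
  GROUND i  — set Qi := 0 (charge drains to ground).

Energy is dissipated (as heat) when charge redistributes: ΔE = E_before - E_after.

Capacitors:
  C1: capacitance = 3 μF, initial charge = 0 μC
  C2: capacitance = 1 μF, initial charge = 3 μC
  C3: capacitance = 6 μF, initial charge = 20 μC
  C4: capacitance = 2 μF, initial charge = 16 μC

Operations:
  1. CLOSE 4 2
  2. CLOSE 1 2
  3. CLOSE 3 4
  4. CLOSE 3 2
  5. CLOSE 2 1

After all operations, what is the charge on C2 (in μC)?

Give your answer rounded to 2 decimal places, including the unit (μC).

Answer: 2.12 μC

Derivation:
Initial: C1(3μF, Q=0μC, V=0.00V), C2(1μF, Q=3μC, V=3.00V), C3(6μF, Q=20μC, V=3.33V), C4(2μF, Q=16μC, V=8.00V)
Op 1: CLOSE 4-2: Q_total=19.00, C_total=3.00, V=6.33; Q4=12.67, Q2=6.33; dissipated=8.333
Op 2: CLOSE 1-2: Q_total=6.33, C_total=4.00, V=1.58; Q1=4.75, Q2=1.58; dissipated=15.042
Op 3: CLOSE 3-4: Q_total=32.67, C_total=8.00, V=4.08; Q3=24.50, Q4=8.17; dissipated=6.750
Op 4: CLOSE 3-2: Q_total=26.08, C_total=7.00, V=3.73; Q3=22.36, Q2=3.73; dissipated=2.679
Op 5: CLOSE 2-1: Q_total=8.48, C_total=4.00, V=2.12; Q2=2.12, Q1=6.36; dissipated=1.722
Final charges: Q1=6.36, Q2=2.12, Q3=22.36, Q4=8.17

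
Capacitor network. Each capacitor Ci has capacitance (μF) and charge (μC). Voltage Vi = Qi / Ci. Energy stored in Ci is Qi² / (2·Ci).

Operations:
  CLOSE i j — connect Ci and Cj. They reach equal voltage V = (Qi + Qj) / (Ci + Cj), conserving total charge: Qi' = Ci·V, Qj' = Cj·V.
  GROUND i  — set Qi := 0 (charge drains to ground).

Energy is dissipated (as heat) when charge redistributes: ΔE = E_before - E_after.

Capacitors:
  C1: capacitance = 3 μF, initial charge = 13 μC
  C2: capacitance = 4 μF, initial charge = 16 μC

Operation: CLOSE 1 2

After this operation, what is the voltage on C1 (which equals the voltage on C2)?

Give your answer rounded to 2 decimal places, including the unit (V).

Initial: C1(3μF, Q=13μC, V=4.33V), C2(4μF, Q=16μC, V=4.00V)
Op 1: CLOSE 1-2: Q_total=29.00, C_total=7.00, V=4.14; Q1=12.43, Q2=16.57; dissipated=0.095

Answer: 4.14 V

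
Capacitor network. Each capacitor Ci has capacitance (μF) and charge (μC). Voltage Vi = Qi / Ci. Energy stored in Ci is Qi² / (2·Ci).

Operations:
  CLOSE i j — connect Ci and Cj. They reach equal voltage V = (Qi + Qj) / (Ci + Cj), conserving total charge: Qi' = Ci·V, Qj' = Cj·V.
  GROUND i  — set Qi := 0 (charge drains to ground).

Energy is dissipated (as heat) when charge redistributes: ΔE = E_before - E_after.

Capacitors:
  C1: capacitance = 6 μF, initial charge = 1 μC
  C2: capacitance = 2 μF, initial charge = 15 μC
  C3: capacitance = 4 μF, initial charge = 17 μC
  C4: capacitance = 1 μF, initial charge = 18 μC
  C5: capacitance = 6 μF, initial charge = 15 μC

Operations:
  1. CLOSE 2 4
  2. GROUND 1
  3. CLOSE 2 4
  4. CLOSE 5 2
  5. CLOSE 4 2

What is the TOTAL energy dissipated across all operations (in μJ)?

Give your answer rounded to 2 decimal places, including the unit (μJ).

Initial: C1(6μF, Q=1μC, V=0.17V), C2(2μF, Q=15μC, V=7.50V), C3(4μF, Q=17μC, V=4.25V), C4(1μF, Q=18μC, V=18.00V), C5(6μF, Q=15μC, V=2.50V)
Op 1: CLOSE 2-4: Q_total=33.00, C_total=3.00, V=11.00; Q2=22.00, Q4=11.00; dissipated=36.750
Op 2: GROUND 1: Q1=0; energy lost=0.083
Op 3: CLOSE 2-4: Q_total=33.00, C_total=3.00, V=11.00; Q2=22.00, Q4=11.00; dissipated=0.000
Op 4: CLOSE 5-2: Q_total=37.00, C_total=8.00, V=4.62; Q5=27.75, Q2=9.25; dissipated=54.188
Op 5: CLOSE 4-2: Q_total=20.25, C_total=3.00, V=6.75; Q4=6.75, Q2=13.50; dissipated=13.547
Total dissipated: 104.568 μJ

Answer: 104.57 μJ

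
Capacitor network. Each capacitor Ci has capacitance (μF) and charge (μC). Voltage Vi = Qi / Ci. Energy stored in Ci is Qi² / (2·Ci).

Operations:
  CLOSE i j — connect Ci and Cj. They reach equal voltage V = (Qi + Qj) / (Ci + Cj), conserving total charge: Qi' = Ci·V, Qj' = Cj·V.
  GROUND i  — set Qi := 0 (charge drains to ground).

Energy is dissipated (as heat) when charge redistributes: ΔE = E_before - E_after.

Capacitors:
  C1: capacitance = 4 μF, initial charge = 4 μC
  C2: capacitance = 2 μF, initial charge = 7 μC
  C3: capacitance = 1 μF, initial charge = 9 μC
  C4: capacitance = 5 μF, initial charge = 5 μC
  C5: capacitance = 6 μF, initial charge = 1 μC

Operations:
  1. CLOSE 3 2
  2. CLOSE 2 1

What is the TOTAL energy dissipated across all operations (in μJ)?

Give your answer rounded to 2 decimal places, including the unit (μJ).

Initial: C1(4μF, Q=4μC, V=1.00V), C2(2μF, Q=7μC, V=3.50V), C3(1μF, Q=9μC, V=9.00V), C4(5μF, Q=5μC, V=1.00V), C5(6μF, Q=1μC, V=0.17V)
Op 1: CLOSE 3-2: Q_total=16.00, C_total=3.00, V=5.33; Q3=5.33, Q2=10.67; dissipated=10.083
Op 2: CLOSE 2-1: Q_total=14.67, C_total=6.00, V=2.44; Q2=4.89, Q1=9.78; dissipated=12.519
Total dissipated: 22.602 μJ

Answer: 22.60 μJ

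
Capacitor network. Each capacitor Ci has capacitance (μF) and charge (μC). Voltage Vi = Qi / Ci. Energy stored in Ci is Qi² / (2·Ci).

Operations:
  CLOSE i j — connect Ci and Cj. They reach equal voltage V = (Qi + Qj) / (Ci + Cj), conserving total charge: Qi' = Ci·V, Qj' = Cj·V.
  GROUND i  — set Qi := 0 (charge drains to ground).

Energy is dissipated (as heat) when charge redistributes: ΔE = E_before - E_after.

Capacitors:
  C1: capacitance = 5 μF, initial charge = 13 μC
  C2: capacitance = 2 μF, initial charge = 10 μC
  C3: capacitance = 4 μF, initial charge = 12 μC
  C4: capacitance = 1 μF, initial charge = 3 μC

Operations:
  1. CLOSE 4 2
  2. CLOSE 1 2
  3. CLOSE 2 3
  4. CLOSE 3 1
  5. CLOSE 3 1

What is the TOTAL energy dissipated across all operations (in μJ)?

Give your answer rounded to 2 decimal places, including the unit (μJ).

Answer: 3.49 μJ

Derivation:
Initial: C1(5μF, Q=13μC, V=2.60V), C2(2μF, Q=10μC, V=5.00V), C3(4μF, Q=12μC, V=3.00V), C4(1μF, Q=3μC, V=3.00V)
Op 1: CLOSE 4-2: Q_total=13.00, C_total=3.00, V=4.33; Q4=4.33, Q2=8.67; dissipated=1.333
Op 2: CLOSE 1-2: Q_total=21.67, C_total=7.00, V=3.10; Q1=15.48, Q2=6.19; dissipated=2.146
Op 3: CLOSE 2-3: Q_total=18.19, C_total=6.00, V=3.03; Q2=6.06, Q3=12.13; dissipated=0.006
Op 4: CLOSE 3-1: Q_total=27.60, C_total=9.00, V=3.07; Q3=12.27, Q1=15.34; dissipated=0.004
Op 5: CLOSE 3-1: Q_total=27.60, C_total=9.00, V=3.07; Q3=12.27, Q1=15.34; dissipated=0.000
Total dissipated: 3.490 μJ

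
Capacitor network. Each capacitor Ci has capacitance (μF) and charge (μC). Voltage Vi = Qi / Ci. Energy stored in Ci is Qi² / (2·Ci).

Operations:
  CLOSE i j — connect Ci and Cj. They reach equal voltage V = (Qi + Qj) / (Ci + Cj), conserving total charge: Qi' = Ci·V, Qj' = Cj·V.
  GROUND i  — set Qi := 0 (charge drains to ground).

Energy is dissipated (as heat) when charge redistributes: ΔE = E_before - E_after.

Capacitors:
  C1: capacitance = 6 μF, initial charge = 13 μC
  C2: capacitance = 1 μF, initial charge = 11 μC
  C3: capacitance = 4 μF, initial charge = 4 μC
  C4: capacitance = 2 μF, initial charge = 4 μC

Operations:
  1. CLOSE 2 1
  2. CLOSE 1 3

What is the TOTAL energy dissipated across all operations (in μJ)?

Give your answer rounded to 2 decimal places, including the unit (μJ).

Initial: C1(6μF, Q=13μC, V=2.17V), C2(1μF, Q=11μC, V=11.00V), C3(4μF, Q=4μC, V=1.00V), C4(2μF, Q=4μC, V=2.00V)
Op 1: CLOSE 2-1: Q_total=24.00, C_total=7.00, V=3.43; Q2=3.43, Q1=20.57; dissipated=33.440
Op 2: CLOSE 1-3: Q_total=24.57, C_total=10.00, V=2.46; Q1=14.74, Q3=9.83; dissipated=7.078
Total dissipated: 40.518 μJ

Answer: 40.52 μJ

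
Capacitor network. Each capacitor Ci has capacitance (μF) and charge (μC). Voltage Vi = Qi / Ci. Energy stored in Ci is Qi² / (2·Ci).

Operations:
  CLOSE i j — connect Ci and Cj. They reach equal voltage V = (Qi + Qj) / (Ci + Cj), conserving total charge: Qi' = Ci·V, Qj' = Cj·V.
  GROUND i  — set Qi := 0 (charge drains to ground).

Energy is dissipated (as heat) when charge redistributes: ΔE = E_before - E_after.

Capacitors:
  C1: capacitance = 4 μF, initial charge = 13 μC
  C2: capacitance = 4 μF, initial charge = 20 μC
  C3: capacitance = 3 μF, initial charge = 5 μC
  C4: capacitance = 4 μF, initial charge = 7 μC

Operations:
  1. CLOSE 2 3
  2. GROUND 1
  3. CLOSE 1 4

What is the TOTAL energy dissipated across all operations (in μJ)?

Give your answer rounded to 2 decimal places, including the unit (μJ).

Answer: 33.71 μJ

Derivation:
Initial: C1(4μF, Q=13μC, V=3.25V), C2(4μF, Q=20μC, V=5.00V), C3(3μF, Q=5μC, V=1.67V), C4(4μF, Q=7μC, V=1.75V)
Op 1: CLOSE 2-3: Q_total=25.00, C_total=7.00, V=3.57; Q2=14.29, Q3=10.71; dissipated=9.524
Op 2: GROUND 1: Q1=0; energy lost=21.125
Op 3: CLOSE 1-4: Q_total=7.00, C_total=8.00, V=0.88; Q1=3.50, Q4=3.50; dissipated=3.062
Total dissipated: 33.711 μJ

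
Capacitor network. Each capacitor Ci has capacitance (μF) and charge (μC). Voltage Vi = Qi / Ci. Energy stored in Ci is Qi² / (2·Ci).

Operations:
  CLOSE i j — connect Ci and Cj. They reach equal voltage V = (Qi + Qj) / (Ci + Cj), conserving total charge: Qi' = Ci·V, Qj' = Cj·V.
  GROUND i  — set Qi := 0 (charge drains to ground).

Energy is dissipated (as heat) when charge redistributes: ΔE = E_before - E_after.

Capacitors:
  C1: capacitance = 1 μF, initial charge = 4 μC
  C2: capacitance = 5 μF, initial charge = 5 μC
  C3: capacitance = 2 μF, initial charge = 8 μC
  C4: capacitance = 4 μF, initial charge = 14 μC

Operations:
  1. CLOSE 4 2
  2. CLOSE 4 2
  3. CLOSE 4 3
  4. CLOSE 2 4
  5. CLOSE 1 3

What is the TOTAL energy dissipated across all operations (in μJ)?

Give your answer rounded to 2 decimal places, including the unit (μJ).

Answer: 10.29 μJ

Derivation:
Initial: C1(1μF, Q=4μC, V=4.00V), C2(5μF, Q=5μC, V=1.00V), C3(2μF, Q=8μC, V=4.00V), C4(4μF, Q=14μC, V=3.50V)
Op 1: CLOSE 4-2: Q_total=19.00, C_total=9.00, V=2.11; Q4=8.44, Q2=10.56; dissipated=6.944
Op 2: CLOSE 4-2: Q_total=19.00, C_total=9.00, V=2.11; Q4=8.44, Q2=10.56; dissipated=0.000
Op 3: CLOSE 4-3: Q_total=16.44, C_total=6.00, V=2.74; Q4=10.96, Q3=5.48; dissipated=2.379
Op 4: CLOSE 2-4: Q_total=21.52, C_total=9.00, V=2.39; Q2=11.95, Q4=9.56; dissipated=0.440
Op 5: CLOSE 1-3: Q_total=9.48, C_total=3.00, V=3.16; Q1=3.16, Q3=6.32; dissipated=0.529
Total dissipated: 10.292 μJ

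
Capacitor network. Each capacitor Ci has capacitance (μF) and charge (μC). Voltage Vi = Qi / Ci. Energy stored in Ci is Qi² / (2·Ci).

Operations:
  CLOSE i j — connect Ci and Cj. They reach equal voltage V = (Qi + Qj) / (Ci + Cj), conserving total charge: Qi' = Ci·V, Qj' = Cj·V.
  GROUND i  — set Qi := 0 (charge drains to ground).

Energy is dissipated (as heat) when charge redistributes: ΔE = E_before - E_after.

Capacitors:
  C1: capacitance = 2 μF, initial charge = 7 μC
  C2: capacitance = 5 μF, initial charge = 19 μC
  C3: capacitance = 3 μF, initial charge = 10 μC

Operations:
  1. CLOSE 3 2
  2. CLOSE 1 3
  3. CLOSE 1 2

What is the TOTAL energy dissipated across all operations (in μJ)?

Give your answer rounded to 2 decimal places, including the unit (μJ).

Answer: 0.22 μJ

Derivation:
Initial: C1(2μF, Q=7μC, V=3.50V), C2(5μF, Q=19μC, V=3.80V), C3(3μF, Q=10μC, V=3.33V)
Op 1: CLOSE 3-2: Q_total=29.00, C_total=8.00, V=3.62; Q3=10.88, Q2=18.12; dissipated=0.204
Op 2: CLOSE 1-3: Q_total=17.88, C_total=5.00, V=3.58; Q1=7.15, Q3=10.72; dissipated=0.009
Op 3: CLOSE 1-2: Q_total=25.27, C_total=7.00, V=3.61; Q1=7.22, Q2=18.05; dissipated=0.002
Total dissipated: 0.215 μJ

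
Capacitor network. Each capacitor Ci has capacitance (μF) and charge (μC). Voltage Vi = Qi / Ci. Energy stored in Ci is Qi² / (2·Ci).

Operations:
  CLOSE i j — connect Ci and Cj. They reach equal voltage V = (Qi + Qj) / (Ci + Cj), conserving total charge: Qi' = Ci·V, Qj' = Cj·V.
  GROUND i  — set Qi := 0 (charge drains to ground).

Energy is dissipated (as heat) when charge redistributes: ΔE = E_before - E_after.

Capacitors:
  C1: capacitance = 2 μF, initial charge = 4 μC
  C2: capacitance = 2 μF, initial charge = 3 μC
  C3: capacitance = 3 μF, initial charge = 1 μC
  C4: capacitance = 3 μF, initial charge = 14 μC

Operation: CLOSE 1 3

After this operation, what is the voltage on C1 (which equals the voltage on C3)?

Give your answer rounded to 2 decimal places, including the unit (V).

Answer: 1.00 V

Derivation:
Initial: C1(2μF, Q=4μC, V=2.00V), C2(2μF, Q=3μC, V=1.50V), C3(3μF, Q=1μC, V=0.33V), C4(3μF, Q=14μC, V=4.67V)
Op 1: CLOSE 1-3: Q_total=5.00, C_total=5.00, V=1.00; Q1=2.00, Q3=3.00; dissipated=1.667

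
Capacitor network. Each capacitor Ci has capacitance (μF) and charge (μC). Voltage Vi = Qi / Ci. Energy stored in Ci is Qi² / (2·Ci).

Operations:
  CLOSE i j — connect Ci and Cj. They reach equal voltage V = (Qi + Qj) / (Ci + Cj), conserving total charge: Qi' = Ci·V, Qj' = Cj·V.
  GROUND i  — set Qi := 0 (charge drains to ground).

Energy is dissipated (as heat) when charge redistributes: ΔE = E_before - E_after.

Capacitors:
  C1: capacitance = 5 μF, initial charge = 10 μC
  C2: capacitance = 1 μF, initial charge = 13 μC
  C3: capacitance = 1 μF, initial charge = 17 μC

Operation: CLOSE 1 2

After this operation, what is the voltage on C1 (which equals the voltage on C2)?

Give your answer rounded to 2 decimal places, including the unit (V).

Initial: C1(5μF, Q=10μC, V=2.00V), C2(1μF, Q=13μC, V=13.00V), C3(1μF, Q=17μC, V=17.00V)
Op 1: CLOSE 1-2: Q_total=23.00, C_total=6.00, V=3.83; Q1=19.17, Q2=3.83; dissipated=50.417

Answer: 3.83 V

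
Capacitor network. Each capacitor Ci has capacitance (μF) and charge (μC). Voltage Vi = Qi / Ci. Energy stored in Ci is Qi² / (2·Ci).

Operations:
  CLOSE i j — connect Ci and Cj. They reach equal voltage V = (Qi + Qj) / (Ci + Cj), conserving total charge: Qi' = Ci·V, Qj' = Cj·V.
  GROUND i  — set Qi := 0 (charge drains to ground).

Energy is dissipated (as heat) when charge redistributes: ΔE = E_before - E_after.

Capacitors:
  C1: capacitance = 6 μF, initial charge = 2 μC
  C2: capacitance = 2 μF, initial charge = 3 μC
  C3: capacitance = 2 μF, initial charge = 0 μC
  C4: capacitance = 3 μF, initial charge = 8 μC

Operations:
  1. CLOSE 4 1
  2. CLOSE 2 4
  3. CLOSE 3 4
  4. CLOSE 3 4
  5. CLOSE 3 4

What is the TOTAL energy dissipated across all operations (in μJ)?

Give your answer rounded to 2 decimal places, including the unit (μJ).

Initial: C1(6μF, Q=2μC, V=0.33V), C2(2μF, Q=3μC, V=1.50V), C3(2μF, Q=0μC, V=0.00V), C4(3μF, Q=8μC, V=2.67V)
Op 1: CLOSE 4-1: Q_total=10.00, C_total=9.00, V=1.11; Q4=3.33, Q1=6.67; dissipated=5.444
Op 2: CLOSE 2-4: Q_total=6.33, C_total=5.00, V=1.27; Q2=2.53, Q4=3.80; dissipated=0.091
Op 3: CLOSE 3-4: Q_total=3.80, C_total=5.00, V=0.76; Q3=1.52, Q4=2.28; dissipated=0.963
Op 4: CLOSE 3-4: Q_total=3.80, C_total=5.00, V=0.76; Q3=1.52, Q4=2.28; dissipated=0.000
Op 5: CLOSE 3-4: Q_total=3.80, C_total=5.00, V=0.76; Q3=1.52, Q4=2.28; dissipated=0.000
Total dissipated: 6.498 μJ

Answer: 6.50 μJ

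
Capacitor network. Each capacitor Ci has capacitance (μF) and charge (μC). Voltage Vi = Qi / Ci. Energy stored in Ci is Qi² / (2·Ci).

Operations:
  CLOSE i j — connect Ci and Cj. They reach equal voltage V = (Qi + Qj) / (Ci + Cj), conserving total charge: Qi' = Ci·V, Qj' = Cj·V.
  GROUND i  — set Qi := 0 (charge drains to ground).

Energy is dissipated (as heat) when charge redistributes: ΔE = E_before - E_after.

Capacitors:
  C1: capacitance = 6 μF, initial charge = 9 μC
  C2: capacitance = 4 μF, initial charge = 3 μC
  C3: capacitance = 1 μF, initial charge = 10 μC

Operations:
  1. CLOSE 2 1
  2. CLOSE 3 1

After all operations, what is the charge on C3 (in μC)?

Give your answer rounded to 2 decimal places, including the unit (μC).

Answer: 2.46 μC

Derivation:
Initial: C1(6μF, Q=9μC, V=1.50V), C2(4μF, Q=3μC, V=0.75V), C3(1μF, Q=10μC, V=10.00V)
Op 1: CLOSE 2-1: Q_total=12.00, C_total=10.00, V=1.20; Q2=4.80, Q1=7.20; dissipated=0.675
Op 2: CLOSE 3-1: Q_total=17.20, C_total=7.00, V=2.46; Q3=2.46, Q1=14.74; dissipated=33.189
Final charges: Q1=14.74, Q2=4.80, Q3=2.46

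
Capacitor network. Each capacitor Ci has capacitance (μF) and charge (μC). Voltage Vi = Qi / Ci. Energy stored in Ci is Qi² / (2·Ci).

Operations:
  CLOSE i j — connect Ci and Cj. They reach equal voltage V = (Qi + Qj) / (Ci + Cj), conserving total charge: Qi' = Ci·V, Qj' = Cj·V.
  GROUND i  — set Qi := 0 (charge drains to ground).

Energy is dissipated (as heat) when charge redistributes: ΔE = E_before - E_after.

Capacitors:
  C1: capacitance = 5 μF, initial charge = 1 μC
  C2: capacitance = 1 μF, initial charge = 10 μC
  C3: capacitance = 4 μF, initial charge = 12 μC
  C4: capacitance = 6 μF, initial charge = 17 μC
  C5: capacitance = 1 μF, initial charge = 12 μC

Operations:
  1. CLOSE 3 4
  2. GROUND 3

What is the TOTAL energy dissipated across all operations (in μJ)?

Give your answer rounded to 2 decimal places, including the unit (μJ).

Answer: 16.85 μJ

Derivation:
Initial: C1(5μF, Q=1μC, V=0.20V), C2(1μF, Q=10μC, V=10.00V), C3(4μF, Q=12μC, V=3.00V), C4(6μF, Q=17μC, V=2.83V), C5(1μF, Q=12μC, V=12.00V)
Op 1: CLOSE 3-4: Q_total=29.00, C_total=10.00, V=2.90; Q3=11.60, Q4=17.40; dissipated=0.033
Op 2: GROUND 3: Q3=0; energy lost=16.820
Total dissipated: 16.853 μJ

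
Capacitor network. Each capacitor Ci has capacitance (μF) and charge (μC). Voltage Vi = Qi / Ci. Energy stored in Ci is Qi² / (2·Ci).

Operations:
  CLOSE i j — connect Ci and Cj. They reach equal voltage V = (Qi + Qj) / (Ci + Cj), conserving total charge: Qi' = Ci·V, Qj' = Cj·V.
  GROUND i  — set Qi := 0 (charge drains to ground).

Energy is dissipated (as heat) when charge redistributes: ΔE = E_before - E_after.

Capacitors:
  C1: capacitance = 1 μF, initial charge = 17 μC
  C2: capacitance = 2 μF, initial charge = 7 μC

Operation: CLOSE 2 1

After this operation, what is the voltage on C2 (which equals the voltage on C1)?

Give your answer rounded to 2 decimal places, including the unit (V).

Initial: C1(1μF, Q=17μC, V=17.00V), C2(2μF, Q=7μC, V=3.50V)
Op 1: CLOSE 2-1: Q_total=24.00, C_total=3.00, V=8.00; Q2=16.00, Q1=8.00; dissipated=60.750

Answer: 8.00 V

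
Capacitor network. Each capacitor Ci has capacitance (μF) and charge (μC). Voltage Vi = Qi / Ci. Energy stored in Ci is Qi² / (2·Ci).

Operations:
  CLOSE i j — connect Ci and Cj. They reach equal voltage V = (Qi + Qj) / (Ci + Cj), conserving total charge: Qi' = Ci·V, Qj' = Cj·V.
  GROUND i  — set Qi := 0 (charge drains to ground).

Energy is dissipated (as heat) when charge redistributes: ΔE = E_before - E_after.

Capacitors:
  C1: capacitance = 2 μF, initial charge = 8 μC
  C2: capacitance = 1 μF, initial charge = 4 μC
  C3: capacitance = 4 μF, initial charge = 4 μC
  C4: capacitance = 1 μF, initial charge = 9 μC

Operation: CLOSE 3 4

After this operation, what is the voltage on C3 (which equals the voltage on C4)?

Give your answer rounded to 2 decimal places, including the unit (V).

Initial: C1(2μF, Q=8μC, V=4.00V), C2(1μF, Q=4μC, V=4.00V), C3(4μF, Q=4μC, V=1.00V), C4(1μF, Q=9μC, V=9.00V)
Op 1: CLOSE 3-4: Q_total=13.00, C_total=5.00, V=2.60; Q3=10.40, Q4=2.60; dissipated=25.600

Answer: 2.60 V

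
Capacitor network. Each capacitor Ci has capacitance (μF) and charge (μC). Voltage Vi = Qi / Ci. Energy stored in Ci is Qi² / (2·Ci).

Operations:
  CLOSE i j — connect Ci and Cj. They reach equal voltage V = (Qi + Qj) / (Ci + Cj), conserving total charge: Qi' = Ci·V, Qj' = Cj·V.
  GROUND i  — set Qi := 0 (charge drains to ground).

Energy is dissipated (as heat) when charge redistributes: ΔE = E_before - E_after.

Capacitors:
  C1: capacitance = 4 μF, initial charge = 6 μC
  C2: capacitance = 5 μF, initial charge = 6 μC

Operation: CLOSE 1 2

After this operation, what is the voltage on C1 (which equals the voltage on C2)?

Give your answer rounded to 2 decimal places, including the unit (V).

Initial: C1(4μF, Q=6μC, V=1.50V), C2(5μF, Q=6μC, V=1.20V)
Op 1: CLOSE 1-2: Q_total=12.00, C_total=9.00, V=1.33; Q1=5.33, Q2=6.67; dissipated=0.100

Answer: 1.33 V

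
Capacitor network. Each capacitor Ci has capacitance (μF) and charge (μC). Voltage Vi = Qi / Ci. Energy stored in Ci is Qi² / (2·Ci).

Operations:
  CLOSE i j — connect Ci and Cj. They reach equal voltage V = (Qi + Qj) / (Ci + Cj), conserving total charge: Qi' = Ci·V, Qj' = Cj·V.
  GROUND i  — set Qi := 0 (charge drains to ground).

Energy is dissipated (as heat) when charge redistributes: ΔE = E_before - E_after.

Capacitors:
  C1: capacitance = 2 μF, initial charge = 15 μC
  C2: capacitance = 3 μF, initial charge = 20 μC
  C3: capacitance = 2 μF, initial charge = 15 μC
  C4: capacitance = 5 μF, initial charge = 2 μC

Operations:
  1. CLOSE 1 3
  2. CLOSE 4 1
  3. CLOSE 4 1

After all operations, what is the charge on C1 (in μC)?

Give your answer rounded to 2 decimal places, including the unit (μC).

Answer: 4.86 μC

Derivation:
Initial: C1(2μF, Q=15μC, V=7.50V), C2(3μF, Q=20μC, V=6.67V), C3(2μF, Q=15μC, V=7.50V), C4(5μF, Q=2μC, V=0.40V)
Op 1: CLOSE 1-3: Q_total=30.00, C_total=4.00, V=7.50; Q1=15.00, Q3=15.00; dissipated=0.000
Op 2: CLOSE 4-1: Q_total=17.00, C_total=7.00, V=2.43; Q4=12.14, Q1=4.86; dissipated=36.007
Op 3: CLOSE 4-1: Q_total=17.00, C_total=7.00, V=2.43; Q4=12.14, Q1=4.86; dissipated=0.000
Final charges: Q1=4.86, Q2=20.00, Q3=15.00, Q4=12.14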